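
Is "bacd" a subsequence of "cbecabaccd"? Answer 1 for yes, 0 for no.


Check if "bacd" is a subsequence of "cbecabaccd"
Greedy scan:
  Position 0 ('c'): no match needed
  Position 1 ('b'): matches sub[0] = 'b'
  Position 2 ('e'): no match needed
  Position 3 ('c'): no match needed
  Position 4 ('a'): matches sub[1] = 'a'
  Position 5 ('b'): no match needed
  Position 6 ('a'): no match needed
  Position 7 ('c'): matches sub[2] = 'c'
  Position 8 ('c'): no match needed
  Position 9 ('d'): matches sub[3] = 'd'
All 4 characters matched => is a subsequence

1


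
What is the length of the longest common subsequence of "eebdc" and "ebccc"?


LCS of "eebdc" and "ebccc"
DP table:
           e    b    c    c    c
      0    0    0    0    0    0
  e   0    1    1    1    1    1
  e   0    1    1    1    1    1
  b   0    1    2    2    2    2
  d   0    1    2    2    2    2
  c   0    1    2    3    3    3
LCS length = dp[5][5] = 3

3


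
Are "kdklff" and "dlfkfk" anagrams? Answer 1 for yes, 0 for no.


Strings: "kdklff", "dlfkfk"
Sorted first:  dffkkl
Sorted second: dffkkl
Sorted forms match => anagrams

1


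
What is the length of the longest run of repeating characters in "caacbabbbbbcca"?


Input: "caacbabbbbbcca"
Scanning for longest run:
  Position 1 ('a'): new char, reset run to 1
  Position 2 ('a'): continues run of 'a', length=2
  Position 3 ('c'): new char, reset run to 1
  Position 4 ('b'): new char, reset run to 1
  Position 5 ('a'): new char, reset run to 1
  Position 6 ('b'): new char, reset run to 1
  Position 7 ('b'): continues run of 'b', length=2
  Position 8 ('b'): continues run of 'b', length=3
  Position 9 ('b'): continues run of 'b', length=4
  Position 10 ('b'): continues run of 'b', length=5
  Position 11 ('c'): new char, reset run to 1
  Position 12 ('c'): continues run of 'c', length=2
  Position 13 ('a'): new char, reset run to 1
Longest run: 'b' with length 5

5


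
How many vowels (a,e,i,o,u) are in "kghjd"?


Input: kghjd
Checking each character:
  'k' at position 0: consonant
  'g' at position 1: consonant
  'h' at position 2: consonant
  'j' at position 3: consonant
  'd' at position 4: consonant
Total vowels: 0

0


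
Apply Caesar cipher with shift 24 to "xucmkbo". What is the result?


Caesar cipher: shift "xucmkbo" by 24
  'x' (pos 23) + 24 = pos 21 = 'v'
  'u' (pos 20) + 24 = pos 18 = 's'
  'c' (pos 2) + 24 = pos 0 = 'a'
  'm' (pos 12) + 24 = pos 10 = 'k'
  'k' (pos 10) + 24 = pos 8 = 'i'
  'b' (pos 1) + 24 = pos 25 = 'z'
  'o' (pos 14) + 24 = pos 12 = 'm'
Result: vsakizm

vsakizm


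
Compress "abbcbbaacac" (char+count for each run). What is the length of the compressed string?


Input: abbcbbaacac
Runs:
  'a' x 1 => "a1"
  'b' x 2 => "b2"
  'c' x 1 => "c1"
  'b' x 2 => "b2"
  'a' x 2 => "a2"
  'c' x 1 => "c1"
  'a' x 1 => "a1"
  'c' x 1 => "c1"
Compressed: "a1b2c1b2a2c1a1c1"
Compressed length: 16

16


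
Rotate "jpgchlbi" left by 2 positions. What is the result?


Input: "jpgchlbi", rotate left by 2
First 2 characters: "jp"
Remaining characters: "gchlbi"
Concatenate remaining + first: "gchlbi" + "jp" = "gchlbijp"

gchlbijp


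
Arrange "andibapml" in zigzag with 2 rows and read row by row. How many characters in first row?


Zigzag "andibapml" into 2 rows:
Placing characters:
  'a' => row 0
  'n' => row 1
  'd' => row 0
  'i' => row 1
  'b' => row 0
  'a' => row 1
  'p' => row 0
  'm' => row 1
  'l' => row 0
Rows:
  Row 0: "adbpl"
  Row 1: "niam"
First row length: 5

5


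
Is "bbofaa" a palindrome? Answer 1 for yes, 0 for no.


Input: bbofaa
Reversed: aafobb
  Compare pos 0 ('b') with pos 5 ('a'): MISMATCH
  Compare pos 1 ('b') with pos 4 ('a'): MISMATCH
  Compare pos 2 ('o') with pos 3 ('f'): MISMATCH
Result: not a palindrome

0


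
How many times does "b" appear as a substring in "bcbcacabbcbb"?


Searching for "b" in "bcbcacabbcbb"
Scanning each position:
  Position 0: "b" => MATCH
  Position 1: "c" => no
  Position 2: "b" => MATCH
  Position 3: "c" => no
  Position 4: "a" => no
  Position 5: "c" => no
  Position 6: "a" => no
  Position 7: "b" => MATCH
  Position 8: "b" => MATCH
  Position 9: "c" => no
  Position 10: "b" => MATCH
  Position 11: "b" => MATCH
Total occurrences: 6

6


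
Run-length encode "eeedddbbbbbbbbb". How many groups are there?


Input: eeedddbbbbbbbbb
Scanning for consecutive runs:
  Group 1: 'e' x 3 (positions 0-2)
  Group 2: 'd' x 3 (positions 3-5)
  Group 3: 'b' x 9 (positions 6-14)
Total groups: 3

3


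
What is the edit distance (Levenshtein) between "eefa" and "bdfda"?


Computing edit distance: "eefa" -> "bdfda"
DP table:
           b    d    f    d    a
      0    1    2    3    4    5
  e   1    1    2    3    4    5
  e   2    2    2    3    4    5
  f   3    3    3    2    3    4
  a   4    4    4    3    3    3
Edit distance = dp[4][5] = 3

3


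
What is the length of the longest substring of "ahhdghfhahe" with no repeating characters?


Input: "ahhdghfhahe"
Sliding window (track last position of each char):
  Position 0 ('a'): window [0,0] length 1 -- new best
  Position 1 ('h'): window [0,1] length 2 -- new best
  Position 2 ('h'): repeat (last at 1), move window start to 2
  Position 2 ('h'): window [2,2] length 1
  Position 3 ('d'): window [2,3] length 2
  Position 4 ('g'): window [2,4] length 3 -- new best
  Position 5 ('h'): repeat (last at 2), move window start to 3
  Position 5 ('h'): window [3,5] length 3
  Position 6 ('f'): window [3,6] length 4 -- new best
  Position 7 ('h'): repeat (last at 5), move window start to 6
  Position 7 ('h'): window [6,7] length 2
  Position 8 ('a'): window [6,8] length 3
  Position 9 ('h'): repeat (last at 7), move window start to 8
  Position 9 ('h'): window [8,9] length 2
  Position 10 ('e'): window [8,10] length 3
Longest substring with no repeats: "dghf" with length 4

4


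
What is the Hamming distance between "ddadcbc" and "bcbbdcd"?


Comparing "ddadcbc" and "bcbbdcd" position by position:
  Position 0: 'd' vs 'b' => differ
  Position 1: 'd' vs 'c' => differ
  Position 2: 'a' vs 'b' => differ
  Position 3: 'd' vs 'b' => differ
  Position 4: 'c' vs 'd' => differ
  Position 5: 'b' vs 'c' => differ
  Position 6: 'c' vs 'd' => differ
Total differences (Hamming distance): 7

7


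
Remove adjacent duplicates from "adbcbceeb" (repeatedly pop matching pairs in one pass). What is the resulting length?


Input: adbcbceeb
Stack-based adjacent duplicate removal:
  Read 'a': push. Stack: a
  Read 'd': push. Stack: ad
  Read 'b': push. Stack: adb
  Read 'c': push. Stack: adbc
  Read 'b': push. Stack: adbcb
  Read 'c': push. Stack: adbcbc
  Read 'e': push. Stack: adbcbce
  Read 'e': matches stack top 'e' => pop. Stack: adbcbc
  Read 'b': push. Stack: adbcbcb
Final stack: "adbcbcb" (length 7)

7


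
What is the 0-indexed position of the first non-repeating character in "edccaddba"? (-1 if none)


Input: edccaddba
Character frequencies:
  'a': 2
  'b': 1
  'c': 2
  'd': 3
  'e': 1
Scanning left to right for freq == 1:
  Position 0 ('e'): unique! => answer = 0

0


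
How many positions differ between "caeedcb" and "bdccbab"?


Comparing "caeedcb" and "bdccbab" position by position:
  Position 0: 'c' vs 'b' => DIFFER
  Position 1: 'a' vs 'd' => DIFFER
  Position 2: 'e' vs 'c' => DIFFER
  Position 3: 'e' vs 'c' => DIFFER
  Position 4: 'd' vs 'b' => DIFFER
  Position 5: 'c' vs 'a' => DIFFER
  Position 6: 'b' vs 'b' => same
Positions that differ: 6

6


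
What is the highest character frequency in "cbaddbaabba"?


Input: cbaddbaabba
Character counts:
  'a': 4
  'b': 4
  'c': 1
  'd': 2
Maximum frequency: 4

4


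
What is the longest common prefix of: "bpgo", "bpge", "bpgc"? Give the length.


Words: bpgo, bpge, bpgc
  Position 0: all 'b' => match
  Position 1: all 'p' => match
  Position 2: all 'g' => match
  Position 3: ('o', 'e', 'c') => mismatch, stop
LCP = "bpg" (length 3)

3


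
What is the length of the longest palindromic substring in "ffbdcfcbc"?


Input: "ffbdcfcbc"
Checking substrings for palindromes:
  [4:7] "cfc" (len 3) => palindrome
  [6:9] "cbc" (len 3) => palindrome
  [0:2] "ff" (len 2) => palindrome
Longest palindromic substring: "cfc" with length 3

3


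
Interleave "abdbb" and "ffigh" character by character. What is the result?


Interleaving "abdbb" and "ffigh":
  Position 0: 'a' from first, 'f' from second => "af"
  Position 1: 'b' from first, 'f' from second => "bf"
  Position 2: 'd' from first, 'i' from second => "di"
  Position 3: 'b' from first, 'g' from second => "bg"
  Position 4: 'b' from first, 'h' from second => "bh"
Result: afbfdibgbh

afbfdibgbh


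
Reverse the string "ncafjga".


Input: ncafjga
Reading characters right to left:
  Position 6: 'a'
  Position 5: 'g'
  Position 4: 'j'
  Position 3: 'f'
  Position 2: 'a'
  Position 1: 'c'
  Position 0: 'n'
Reversed: agjfacn

agjfacn


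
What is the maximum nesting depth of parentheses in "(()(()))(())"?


Input: "(()(()))(())"
Tracking depth:
  Position 0 '(': depth becomes 1
  Position 1 '(': depth becomes 2
  Position 2 ')': depth becomes 1
  Position 3 '(': depth becomes 2
  Position 4 '(': depth becomes 3
  Position 5 ')': depth becomes 2
  Position 6 ')': depth becomes 1
  Position 7 ')': depth becomes 0
  Position 8 '(': depth becomes 1
  Position 9 '(': depth becomes 2
  Position 10 ')': depth becomes 1
  Position 11 ')': depth becomes 0
Maximum depth reached: 3

3


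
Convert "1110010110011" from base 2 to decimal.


Input: "1110010110011" in base 2
Positional expansion:
  Digit '1' (value 1) x 2^12 = 4096
  Digit '1' (value 1) x 2^11 = 2048
  Digit '1' (value 1) x 2^10 = 1024
  Digit '0' (value 0) x 2^9 = 0
  Digit '0' (value 0) x 2^8 = 0
  Digit '1' (value 1) x 2^7 = 128
  Digit '0' (value 0) x 2^6 = 0
  Digit '1' (value 1) x 2^5 = 32
  Digit '1' (value 1) x 2^4 = 16
  Digit '0' (value 0) x 2^3 = 0
  Digit '0' (value 0) x 2^2 = 0
  Digit '1' (value 1) x 2^1 = 2
  Digit '1' (value 1) x 2^0 = 1
Sum = 7347

7347


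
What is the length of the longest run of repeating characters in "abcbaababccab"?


Input: "abcbaababccab"
Scanning for longest run:
  Position 1 ('b'): new char, reset run to 1
  Position 2 ('c'): new char, reset run to 1
  Position 3 ('b'): new char, reset run to 1
  Position 4 ('a'): new char, reset run to 1
  Position 5 ('a'): continues run of 'a', length=2
  Position 6 ('b'): new char, reset run to 1
  Position 7 ('a'): new char, reset run to 1
  Position 8 ('b'): new char, reset run to 1
  Position 9 ('c'): new char, reset run to 1
  Position 10 ('c'): continues run of 'c', length=2
  Position 11 ('a'): new char, reset run to 1
  Position 12 ('b'): new char, reset run to 1
Longest run: 'a' with length 2

2


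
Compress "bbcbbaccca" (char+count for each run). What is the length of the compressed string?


Input: bbcbbaccca
Runs:
  'b' x 2 => "b2"
  'c' x 1 => "c1"
  'b' x 2 => "b2"
  'a' x 1 => "a1"
  'c' x 3 => "c3"
  'a' x 1 => "a1"
Compressed: "b2c1b2a1c3a1"
Compressed length: 12

12


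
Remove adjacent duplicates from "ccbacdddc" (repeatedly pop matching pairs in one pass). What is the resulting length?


Input: ccbacdddc
Stack-based adjacent duplicate removal:
  Read 'c': push. Stack: c
  Read 'c': matches stack top 'c' => pop. Stack: (empty)
  Read 'b': push. Stack: b
  Read 'a': push. Stack: ba
  Read 'c': push. Stack: bac
  Read 'd': push. Stack: bacd
  Read 'd': matches stack top 'd' => pop. Stack: bac
  Read 'd': push. Stack: bacd
  Read 'c': push. Stack: bacdc
Final stack: "bacdc" (length 5)

5


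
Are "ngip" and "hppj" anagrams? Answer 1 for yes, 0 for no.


Strings: "ngip", "hppj"
Sorted first:  ginp
Sorted second: hjpp
Differ at position 0: 'g' vs 'h' => not anagrams

0


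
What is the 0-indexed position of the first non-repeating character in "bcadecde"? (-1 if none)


Input: bcadecde
Character frequencies:
  'a': 1
  'b': 1
  'c': 2
  'd': 2
  'e': 2
Scanning left to right for freq == 1:
  Position 0 ('b'): unique! => answer = 0

0


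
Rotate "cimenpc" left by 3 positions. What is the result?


Input: "cimenpc", rotate left by 3
First 3 characters: "cim"
Remaining characters: "enpc"
Concatenate remaining + first: "enpc" + "cim" = "enpccim"

enpccim


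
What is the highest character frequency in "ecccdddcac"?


Input: ecccdddcac
Character counts:
  'a': 1
  'c': 5
  'd': 3
  'e': 1
Maximum frequency: 5

5


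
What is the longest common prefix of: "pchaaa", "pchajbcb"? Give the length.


Words: pchaaa, pchajbcb
  Position 0: all 'p' => match
  Position 1: all 'c' => match
  Position 2: all 'h' => match
  Position 3: all 'a' => match
  Position 4: ('a', 'j') => mismatch, stop
LCP = "pcha" (length 4)

4


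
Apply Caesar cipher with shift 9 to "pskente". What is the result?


Caesar cipher: shift "pskente" by 9
  'p' (pos 15) + 9 = pos 24 = 'y'
  's' (pos 18) + 9 = pos 1 = 'b'
  'k' (pos 10) + 9 = pos 19 = 't'
  'e' (pos 4) + 9 = pos 13 = 'n'
  'n' (pos 13) + 9 = pos 22 = 'w'
  't' (pos 19) + 9 = pos 2 = 'c'
  'e' (pos 4) + 9 = pos 13 = 'n'
Result: ybtnwcn

ybtnwcn


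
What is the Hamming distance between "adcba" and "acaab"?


Comparing "adcba" and "acaab" position by position:
  Position 0: 'a' vs 'a' => same
  Position 1: 'd' vs 'c' => differ
  Position 2: 'c' vs 'a' => differ
  Position 3: 'b' vs 'a' => differ
  Position 4: 'a' vs 'b' => differ
Total differences (Hamming distance): 4

4


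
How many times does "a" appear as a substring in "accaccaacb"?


Searching for "a" in "accaccaacb"
Scanning each position:
  Position 0: "a" => MATCH
  Position 1: "c" => no
  Position 2: "c" => no
  Position 3: "a" => MATCH
  Position 4: "c" => no
  Position 5: "c" => no
  Position 6: "a" => MATCH
  Position 7: "a" => MATCH
  Position 8: "c" => no
  Position 9: "b" => no
Total occurrences: 4

4


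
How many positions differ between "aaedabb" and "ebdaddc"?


Comparing "aaedabb" and "ebdaddc" position by position:
  Position 0: 'a' vs 'e' => DIFFER
  Position 1: 'a' vs 'b' => DIFFER
  Position 2: 'e' vs 'd' => DIFFER
  Position 3: 'd' vs 'a' => DIFFER
  Position 4: 'a' vs 'd' => DIFFER
  Position 5: 'b' vs 'd' => DIFFER
  Position 6: 'b' vs 'c' => DIFFER
Positions that differ: 7

7


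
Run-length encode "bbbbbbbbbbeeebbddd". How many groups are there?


Input: bbbbbbbbbbeeebbddd
Scanning for consecutive runs:
  Group 1: 'b' x 10 (positions 0-9)
  Group 2: 'e' x 3 (positions 10-12)
  Group 3: 'b' x 2 (positions 13-14)
  Group 4: 'd' x 3 (positions 15-17)
Total groups: 4

4


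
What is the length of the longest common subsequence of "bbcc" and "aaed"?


LCS of "bbcc" and "aaed"
DP table:
           a    a    e    d
      0    0    0    0    0
  b   0    0    0    0    0
  b   0    0    0    0    0
  c   0    0    0    0    0
  c   0    0    0    0    0
LCS length = dp[4][4] = 0

0


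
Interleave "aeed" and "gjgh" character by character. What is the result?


Interleaving "aeed" and "gjgh":
  Position 0: 'a' from first, 'g' from second => "ag"
  Position 1: 'e' from first, 'j' from second => "ej"
  Position 2: 'e' from first, 'g' from second => "eg"
  Position 3: 'd' from first, 'h' from second => "dh"
Result: agejegdh

agejegdh


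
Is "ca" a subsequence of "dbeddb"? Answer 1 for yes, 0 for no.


Check if "ca" is a subsequence of "dbeddb"
Greedy scan:
  Position 0 ('d'): no match needed
  Position 1 ('b'): no match needed
  Position 2 ('e'): no match needed
  Position 3 ('d'): no match needed
  Position 4 ('d'): no match needed
  Position 5 ('b'): no match needed
Only matched 0/2 characters => not a subsequence

0


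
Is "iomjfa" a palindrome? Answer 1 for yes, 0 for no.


Input: iomjfa
Reversed: afjmoi
  Compare pos 0 ('i') with pos 5 ('a'): MISMATCH
  Compare pos 1 ('o') with pos 4 ('f'): MISMATCH
  Compare pos 2 ('m') with pos 3 ('j'): MISMATCH
Result: not a palindrome

0


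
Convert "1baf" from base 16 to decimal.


Input: "1baf" in base 16
Positional expansion:
  Digit '1' (value 1) x 16^3 = 4096
  Digit 'b' (value 11) x 16^2 = 2816
  Digit 'a' (value 10) x 16^1 = 160
  Digit 'f' (value 15) x 16^0 = 15
Sum = 7087

7087


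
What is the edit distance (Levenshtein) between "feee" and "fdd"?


Computing edit distance: "feee" -> "fdd"
DP table:
           f    d    d
      0    1    2    3
  f   1    0    1    2
  e   2    1    1    2
  e   3    2    2    2
  e   4    3    3    3
Edit distance = dp[4][3] = 3

3


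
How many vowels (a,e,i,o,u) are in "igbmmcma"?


Input: igbmmcma
Checking each character:
  'i' at position 0: vowel (running total: 1)
  'g' at position 1: consonant
  'b' at position 2: consonant
  'm' at position 3: consonant
  'm' at position 4: consonant
  'c' at position 5: consonant
  'm' at position 6: consonant
  'a' at position 7: vowel (running total: 2)
Total vowels: 2

2


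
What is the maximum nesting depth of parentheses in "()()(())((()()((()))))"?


Input: "()()(())((()()((()))))"
Tracking depth:
  Position 0 '(': depth becomes 1
  Position 1 ')': depth becomes 0
  Position 2 '(': depth becomes 1
  Position 3 ')': depth becomes 0
  Position 4 '(': depth becomes 1
  Position 5 '(': depth becomes 2
  Position 6 ')': depth becomes 1
  Position 7 ')': depth becomes 0
  Position 8 '(': depth becomes 1
  Position 9 '(': depth becomes 2
  Position 10 '(': depth becomes 3
  Position 11 ')': depth becomes 2
  Position 12 '(': depth becomes 3
  Position 13 ')': depth becomes 2
  Position 14 '(': depth becomes 3
  Position 15 '(': depth becomes 4
  Position 16 '(': depth becomes 5
  Position 17 ')': depth becomes 4
  Position 18 ')': depth becomes 3
  Position 19 ')': depth becomes 2
  Position 20 ')': depth becomes 1
  Position 21 ')': depth becomes 0
Maximum depth reached: 5

5


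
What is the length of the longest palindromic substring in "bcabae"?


Input: "bcabae"
Checking substrings for palindromes:
  [2:5] "aba" (len 3) => palindrome
Longest palindromic substring: "aba" with length 3

3


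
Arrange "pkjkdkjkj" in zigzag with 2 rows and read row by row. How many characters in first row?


Zigzag "pkjkdkjkj" into 2 rows:
Placing characters:
  'p' => row 0
  'k' => row 1
  'j' => row 0
  'k' => row 1
  'd' => row 0
  'k' => row 1
  'j' => row 0
  'k' => row 1
  'j' => row 0
Rows:
  Row 0: "pjdjj"
  Row 1: "kkkk"
First row length: 5

5


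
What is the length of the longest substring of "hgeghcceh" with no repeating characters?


Input: "hgeghcceh"
Sliding window (track last position of each char):
  Position 0 ('h'): window [0,0] length 1 -- new best
  Position 1 ('g'): window [0,1] length 2 -- new best
  Position 2 ('e'): window [0,2] length 3 -- new best
  Position 3 ('g'): repeat (last at 1), move window start to 2
  Position 3 ('g'): window [2,3] length 2
  Position 4 ('h'): window [2,4] length 3
  Position 5 ('c'): window [2,5] length 4 -- new best
  Position 6 ('c'): repeat (last at 5), move window start to 6
  Position 6 ('c'): window [6,6] length 1
  Position 7 ('e'): window [6,7] length 2
  Position 8 ('h'): window [6,8] length 3
Longest substring with no repeats: "eghc" with length 4

4


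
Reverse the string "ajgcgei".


Input: ajgcgei
Reading characters right to left:
  Position 6: 'i'
  Position 5: 'e'
  Position 4: 'g'
  Position 3: 'c'
  Position 2: 'g'
  Position 1: 'j'
  Position 0: 'a'
Reversed: iegcgja

iegcgja


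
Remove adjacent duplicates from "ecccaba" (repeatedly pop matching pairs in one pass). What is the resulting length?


Input: ecccaba
Stack-based adjacent duplicate removal:
  Read 'e': push. Stack: e
  Read 'c': push. Stack: ec
  Read 'c': matches stack top 'c' => pop. Stack: e
  Read 'c': push. Stack: ec
  Read 'a': push. Stack: eca
  Read 'b': push. Stack: ecab
  Read 'a': push. Stack: ecaba
Final stack: "ecaba" (length 5)

5


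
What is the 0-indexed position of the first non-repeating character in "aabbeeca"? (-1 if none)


Input: aabbeeca
Character frequencies:
  'a': 3
  'b': 2
  'c': 1
  'e': 2
Scanning left to right for freq == 1:
  Position 0 ('a'): freq=3, skip
  Position 1 ('a'): freq=3, skip
  Position 2 ('b'): freq=2, skip
  Position 3 ('b'): freq=2, skip
  Position 4 ('e'): freq=2, skip
  Position 5 ('e'): freq=2, skip
  Position 6 ('c'): unique! => answer = 6

6


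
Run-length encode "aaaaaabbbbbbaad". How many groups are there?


Input: aaaaaabbbbbbaad
Scanning for consecutive runs:
  Group 1: 'a' x 6 (positions 0-5)
  Group 2: 'b' x 6 (positions 6-11)
  Group 3: 'a' x 2 (positions 12-13)
  Group 4: 'd' x 1 (positions 14-14)
Total groups: 4

4


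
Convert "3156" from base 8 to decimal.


Input: "3156" in base 8
Positional expansion:
  Digit '3' (value 3) x 8^3 = 1536
  Digit '1' (value 1) x 8^2 = 64
  Digit '5' (value 5) x 8^1 = 40
  Digit '6' (value 6) x 8^0 = 6
Sum = 1646

1646


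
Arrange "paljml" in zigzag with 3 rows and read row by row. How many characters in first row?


Zigzag "paljml" into 3 rows:
Placing characters:
  'p' => row 0
  'a' => row 1
  'l' => row 2
  'j' => row 1
  'm' => row 0
  'l' => row 1
Rows:
  Row 0: "pm"
  Row 1: "ajl"
  Row 2: "l"
First row length: 2

2


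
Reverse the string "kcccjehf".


Input: kcccjehf
Reading characters right to left:
  Position 7: 'f'
  Position 6: 'h'
  Position 5: 'e'
  Position 4: 'j'
  Position 3: 'c'
  Position 2: 'c'
  Position 1: 'c'
  Position 0: 'k'
Reversed: fhejccck

fhejccck


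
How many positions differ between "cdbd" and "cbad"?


Comparing "cdbd" and "cbad" position by position:
  Position 0: 'c' vs 'c' => same
  Position 1: 'd' vs 'b' => DIFFER
  Position 2: 'b' vs 'a' => DIFFER
  Position 3: 'd' vs 'd' => same
Positions that differ: 2

2


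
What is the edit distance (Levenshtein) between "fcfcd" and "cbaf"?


Computing edit distance: "fcfcd" -> "cbaf"
DP table:
           c    b    a    f
      0    1    2    3    4
  f   1    1    2    3    3
  c   2    1    2    3    4
  f   3    2    2    3    3
  c   4    3    3    3    4
  d   5    4    4    4    4
Edit distance = dp[5][4] = 4

4


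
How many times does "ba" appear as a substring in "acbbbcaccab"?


Searching for "ba" in "acbbbcaccab"
Scanning each position:
  Position 0: "ac" => no
  Position 1: "cb" => no
  Position 2: "bb" => no
  Position 3: "bb" => no
  Position 4: "bc" => no
  Position 5: "ca" => no
  Position 6: "ac" => no
  Position 7: "cc" => no
  Position 8: "ca" => no
  Position 9: "ab" => no
Total occurrences: 0

0


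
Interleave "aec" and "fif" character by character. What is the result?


Interleaving "aec" and "fif":
  Position 0: 'a' from first, 'f' from second => "af"
  Position 1: 'e' from first, 'i' from second => "ei"
  Position 2: 'c' from first, 'f' from second => "cf"
Result: afeicf

afeicf


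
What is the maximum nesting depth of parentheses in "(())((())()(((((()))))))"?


Input: "(())((())()(((((()))))))"
Tracking depth:
  Position 0 '(': depth becomes 1
  Position 1 '(': depth becomes 2
  Position 2 ')': depth becomes 1
  Position 3 ')': depth becomes 0
  Position 4 '(': depth becomes 1
  Position 5 '(': depth becomes 2
  Position 6 '(': depth becomes 3
  Position 7 ')': depth becomes 2
  Position 8 ')': depth becomes 1
  Position 9 '(': depth becomes 2
  Position 10 ')': depth becomes 1
  Position 11 '(': depth becomes 2
  Position 12 '(': depth becomes 3
  Position 13 '(': depth becomes 4
  Position 14 '(': depth becomes 5
  Position 15 '(': depth becomes 6
  Position 16 '(': depth becomes 7
  Position 17 ')': depth becomes 6
  Position 18 ')': depth becomes 5
  Position 19 ')': depth becomes 4
  Position 20 ')': depth becomes 3
  Position 21 ')': depth becomes 2
  Position 22 ')': depth becomes 1
  Position 23 ')': depth becomes 0
Maximum depth reached: 7

7


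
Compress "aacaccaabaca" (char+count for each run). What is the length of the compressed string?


Input: aacaccaabaca
Runs:
  'a' x 2 => "a2"
  'c' x 1 => "c1"
  'a' x 1 => "a1"
  'c' x 2 => "c2"
  'a' x 2 => "a2"
  'b' x 1 => "b1"
  'a' x 1 => "a1"
  'c' x 1 => "c1"
  'a' x 1 => "a1"
Compressed: "a2c1a1c2a2b1a1c1a1"
Compressed length: 18

18


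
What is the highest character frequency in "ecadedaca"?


Input: ecadedaca
Character counts:
  'a': 3
  'c': 2
  'd': 2
  'e': 2
Maximum frequency: 3

3


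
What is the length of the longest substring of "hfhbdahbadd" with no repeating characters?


Input: "hfhbdahbadd"
Sliding window (track last position of each char):
  Position 0 ('h'): window [0,0] length 1 -- new best
  Position 1 ('f'): window [0,1] length 2 -- new best
  Position 2 ('h'): repeat (last at 0), move window start to 1
  Position 2 ('h'): window [1,2] length 2
  Position 3 ('b'): window [1,3] length 3 -- new best
  Position 4 ('d'): window [1,4] length 4 -- new best
  Position 5 ('a'): window [1,5] length 5 -- new best
  Position 6 ('h'): repeat (last at 2), move window start to 3
  Position 6 ('h'): window [3,6] length 4
  Position 7 ('b'): repeat (last at 3), move window start to 4
  Position 7 ('b'): window [4,7] length 4
  Position 8 ('a'): repeat (last at 5), move window start to 6
  Position 8 ('a'): window [6,8] length 3
  Position 9 ('d'): window [6,9] length 4
  Position 10 ('d'): repeat (last at 9), move window start to 10
  Position 10 ('d'): window [10,10] length 1
Longest substring with no repeats: "fhbda" with length 5

5


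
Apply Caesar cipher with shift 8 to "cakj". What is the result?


Caesar cipher: shift "cakj" by 8
  'c' (pos 2) + 8 = pos 10 = 'k'
  'a' (pos 0) + 8 = pos 8 = 'i'
  'k' (pos 10) + 8 = pos 18 = 's'
  'j' (pos 9) + 8 = pos 17 = 'r'
Result: kisr

kisr


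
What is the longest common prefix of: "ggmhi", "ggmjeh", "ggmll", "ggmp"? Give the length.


Words: ggmhi, ggmjeh, ggmll, ggmp
  Position 0: all 'g' => match
  Position 1: all 'g' => match
  Position 2: all 'm' => match
  Position 3: ('h', 'j', 'l', 'p') => mismatch, stop
LCP = "ggm" (length 3)

3


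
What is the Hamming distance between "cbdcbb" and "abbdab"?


Comparing "cbdcbb" and "abbdab" position by position:
  Position 0: 'c' vs 'a' => differ
  Position 1: 'b' vs 'b' => same
  Position 2: 'd' vs 'b' => differ
  Position 3: 'c' vs 'd' => differ
  Position 4: 'b' vs 'a' => differ
  Position 5: 'b' vs 'b' => same
Total differences (Hamming distance): 4

4


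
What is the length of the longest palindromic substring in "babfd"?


Input: "babfd"
Checking substrings for palindromes:
  [0:3] "bab" (len 3) => palindrome
Longest palindromic substring: "bab" with length 3

3


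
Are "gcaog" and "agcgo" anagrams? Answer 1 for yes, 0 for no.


Strings: "gcaog", "agcgo"
Sorted first:  acggo
Sorted second: acggo
Sorted forms match => anagrams

1


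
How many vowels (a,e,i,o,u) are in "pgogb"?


Input: pgogb
Checking each character:
  'p' at position 0: consonant
  'g' at position 1: consonant
  'o' at position 2: vowel (running total: 1)
  'g' at position 3: consonant
  'b' at position 4: consonant
Total vowels: 1

1


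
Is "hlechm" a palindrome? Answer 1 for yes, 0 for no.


Input: hlechm
Reversed: mhcelh
  Compare pos 0 ('h') with pos 5 ('m'): MISMATCH
  Compare pos 1 ('l') with pos 4 ('h'): MISMATCH
  Compare pos 2 ('e') with pos 3 ('c'): MISMATCH
Result: not a palindrome

0


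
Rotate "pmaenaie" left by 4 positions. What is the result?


Input: "pmaenaie", rotate left by 4
First 4 characters: "pmae"
Remaining characters: "naie"
Concatenate remaining + first: "naie" + "pmae" = "naiepmae"

naiepmae


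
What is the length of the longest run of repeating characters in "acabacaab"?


Input: "acabacaab"
Scanning for longest run:
  Position 1 ('c'): new char, reset run to 1
  Position 2 ('a'): new char, reset run to 1
  Position 3 ('b'): new char, reset run to 1
  Position 4 ('a'): new char, reset run to 1
  Position 5 ('c'): new char, reset run to 1
  Position 6 ('a'): new char, reset run to 1
  Position 7 ('a'): continues run of 'a', length=2
  Position 8 ('b'): new char, reset run to 1
Longest run: 'a' with length 2

2


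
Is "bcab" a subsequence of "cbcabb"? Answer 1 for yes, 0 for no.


Check if "bcab" is a subsequence of "cbcabb"
Greedy scan:
  Position 0 ('c'): no match needed
  Position 1 ('b'): matches sub[0] = 'b'
  Position 2 ('c'): matches sub[1] = 'c'
  Position 3 ('a'): matches sub[2] = 'a'
  Position 4 ('b'): matches sub[3] = 'b'
  Position 5 ('b'): no match needed
All 4 characters matched => is a subsequence

1


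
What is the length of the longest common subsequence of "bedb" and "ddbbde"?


LCS of "bedb" and "ddbbde"
DP table:
           d    d    b    b    d    e
      0    0    0    0    0    0    0
  b   0    0    0    1    1    1    1
  e   0    0    0    1    1    1    2
  d   0    1    1    1    1    2    2
  b   0    1    1    2    2    2    2
LCS length = dp[4][6] = 2

2


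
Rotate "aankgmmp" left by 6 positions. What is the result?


Input: "aankgmmp", rotate left by 6
First 6 characters: "aankgm"
Remaining characters: "mp"
Concatenate remaining + first: "mp" + "aankgm" = "mpaankgm"

mpaankgm


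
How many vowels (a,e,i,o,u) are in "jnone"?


Input: jnone
Checking each character:
  'j' at position 0: consonant
  'n' at position 1: consonant
  'o' at position 2: vowel (running total: 1)
  'n' at position 3: consonant
  'e' at position 4: vowel (running total: 2)
Total vowels: 2

2


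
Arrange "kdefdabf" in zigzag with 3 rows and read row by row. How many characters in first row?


Zigzag "kdefdabf" into 3 rows:
Placing characters:
  'k' => row 0
  'd' => row 1
  'e' => row 2
  'f' => row 1
  'd' => row 0
  'a' => row 1
  'b' => row 2
  'f' => row 1
Rows:
  Row 0: "kd"
  Row 1: "dfaf"
  Row 2: "eb"
First row length: 2

2


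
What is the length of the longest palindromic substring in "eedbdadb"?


Input: "eedbdadb"
Checking substrings for palindromes:
  [3:8] "bdadb" (len 5) => palindrome
  [2:5] "dbd" (len 3) => palindrome
  [4:7] "dad" (len 3) => palindrome
  [0:2] "ee" (len 2) => palindrome
Longest palindromic substring: "bdadb" with length 5

5


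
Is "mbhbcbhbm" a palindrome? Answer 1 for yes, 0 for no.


Input: mbhbcbhbm
Reversed: mbhbcbhbm
  Compare pos 0 ('m') with pos 8 ('m'): match
  Compare pos 1 ('b') with pos 7 ('b'): match
  Compare pos 2 ('h') with pos 6 ('h'): match
  Compare pos 3 ('b') with pos 5 ('b'): match
Result: palindrome

1


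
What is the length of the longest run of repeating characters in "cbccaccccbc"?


Input: "cbccaccccbc"
Scanning for longest run:
  Position 1 ('b'): new char, reset run to 1
  Position 2 ('c'): new char, reset run to 1
  Position 3 ('c'): continues run of 'c', length=2
  Position 4 ('a'): new char, reset run to 1
  Position 5 ('c'): new char, reset run to 1
  Position 6 ('c'): continues run of 'c', length=2
  Position 7 ('c'): continues run of 'c', length=3
  Position 8 ('c'): continues run of 'c', length=4
  Position 9 ('b'): new char, reset run to 1
  Position 10 ('c'): new char, reset run to 1
Longest run: 'c' with length 4

4


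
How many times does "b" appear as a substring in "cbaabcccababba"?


Searching for "b" in "cbaabcccababba"
Scanning each position:
  Position 0: "c" => no
  Position 1: "b" => MATCH
  Position 2: "a" => no
  Position 3: "a" => no
  Position 4: "b" => MATCH
  Position 5: "c" => no
  Position 6: "c" => no
  Position 7: "c" => no
  Position 8: "a" => no
  Position 9: "b" => MATCH
  Position 10: "a" => no
  Position 11: "b" => MATCH
  Position 12: "b" => MATCH
  Position 13: "a" => no
Total occurrences: 5

5


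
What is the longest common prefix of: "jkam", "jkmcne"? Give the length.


Words: jkam, jkmcne
  Position 0: all 'j' => match
  Position 1: all 'k' => match
  Position 2: ('a', 'm') => mismatch, stop
LCP = "jk" (length 2)

2


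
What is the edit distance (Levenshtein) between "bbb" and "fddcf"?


Computing edit distance: "bbb" -> "fddcf"
DP table:
           f    d    d    c    f
      0    1    2    3    4    5
  b   1    1    2    3    4    5
  b   2    2    2    3    4    5
  b   3    3    3    3    4    5
Edit distance = dp[3][5] = 5

5


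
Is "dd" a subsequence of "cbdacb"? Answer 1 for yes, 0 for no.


Check if "dd" is a subsequence of "cbdacb"
Greedy scan:
  Position 0 ('c'): no match needed
  Position 1 ('b'): no match needed
  Position 2 ('d'): matches sub[0] = 'd'
  Position 3 ('a'): no match needed
  Position 4 ('c'): no match needed
  Position 5 ('b'): no match needed
Only matched 1/2 characters => not a subsequence

0


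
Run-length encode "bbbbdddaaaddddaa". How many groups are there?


Input: bbbbdddaaaddddaa
Scanning for consecutive runs:
  Group 1: 'b' x 4 (positions 0-3)
  Group 2: 'd' x 3 (positions 4-6)
  Group 3: 'a' x 3 (positions 7-9)
  Group 4: 'd' x 4 (positions 10-13)
  Group 5: 'a' x 2 (positions 14-15)
Total groups: 5

5


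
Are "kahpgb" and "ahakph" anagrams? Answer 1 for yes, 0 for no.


Strings: "kahpgb", "ahakph"
Sorted first:  abghkp
Sorted second: aahhkp
Differ at position 1: 'b' vs 'a' => not anagrams

0


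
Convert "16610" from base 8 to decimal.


Input: "16610" in base 8
Positional expansion:
  Digit '1' (value 1) x 8^4 = 4096
  Digit '6' (value 6) x 8^3 = 3072
  Digit '6' (value 6) x 8^2 = 384
  Digit '1' (value 1) x 8^1 = 8
  Digit '0' (value 0) x 8^0 = 0
Sum = 7560

7560


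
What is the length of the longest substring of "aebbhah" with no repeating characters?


Input: "aebbhah"
Sliding window (track last position of each char):
  Position 0 ('a'): window [0,0] length 1 -- new best
  Position 1 ('e'): window [0,1] length 2 -- new best
  Position 2 ('b'): window [0,2] length 3 -- new best
  Position 3 ('b'): repeat (last at 2), move window start to 3
  Position 3 ('b'): window [3,3] length 1
  Position 4 ('h'): window [3,4] length 2
  Position 5 ('a'): window [3,5] length 3
  Position 6 ('h'): repeat (last at 4), move window start to 5
  Position 6 ('h'): window [5,6] length 2
Longest substring with no repeats: "aeb" with length 3

3


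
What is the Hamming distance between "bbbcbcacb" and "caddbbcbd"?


Comparing "bbbcbcacb" and "caddbbcbd" position by position:
  Position 0: 'b' vs 'c' => differ
  Position 1: 'b' vs 'a' => differ
  Position 2: 'b' vs 'd' => differ
  Position 3: 'c' vs 'd' => differ
  Position 4: 'b' vs 'b' => same
  Position 5: 'c' vs 'b' => differ
  Position 6: 'a' vs 'c' => differ
  Position 7: 'c' vs 'b' => differ
  Position 8: 'b' vs 'd' => differ
Total differences (Hamming distance): 8

8


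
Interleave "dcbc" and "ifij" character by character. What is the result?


Interleaving "dcbc" and "ifij":
  Position 0: 'd' from first, 'i' from second => "di"
  Position 1: 'c' from first, 'f' from second => "cf"
  Position 2: 'b' from first, 'i' from second => "bi"
  Position 3: 'c' from first, 'j' from second => "cj"
Result: dicfbicj

dicfbicj


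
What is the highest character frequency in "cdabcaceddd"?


Input: cdabcaceddd
Character counts:
  'a': 2
  'b': 1
  'c': 3
  'd': 4
  'e': 1
Maximum frequency: 4

4


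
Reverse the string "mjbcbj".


Input: mjbcbj
Reading characters right to left:
  Position 5: 'j'
  Position 4: 'b'
  Position 3: 'c'
  Position 2: 'b'
  Position 1: 'j'
  Position 0: 'm'
Reversed: jbcbjm

jbcbjm


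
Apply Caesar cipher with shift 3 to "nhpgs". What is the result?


Caesar cipher: shift "nhpgs" by 3
  'n' (pos 13) + 3 = pos 16 = 'q'
  'h' (pos 7) + 3 = pos 10 = 'k'
  'p' (pos 15) + 3 = pos 18 = 's'
  'g' (pos 6) + 3 = pos 9 = 'j'
  's' (pos 18) + 3 = pos 21 = 'v'
Result: qksjv

qksjv


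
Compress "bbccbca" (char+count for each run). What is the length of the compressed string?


Input: bbccbca
Runs:
  'b' x 2 => "b2"
  'c' x 2 => "c2"
  'b' x 1 => "b1"
  'c' x 1 => "c1"
  'a' x 1 => "a1"
Compressed: "b2c2b1c1a1"
Compressed length: 10

10


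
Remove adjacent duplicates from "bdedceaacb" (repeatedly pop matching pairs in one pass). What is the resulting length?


Input: bdedceaacb
Stack-based adjacent duplicate removal:
  Read 'b': push. Stack: b
  Read 'd': push. Stack: bd
  Read 'e': push. Stack: bde
  Read 'd': push. Stack: bded
  Read 'c': push. Stack: bdedc
  Read 'e': push. Stack: bdedce
  Read 'a': push. Stack: bdedcea
  Read 'a': matches stack top 'a' => pop. Stack: bdedce
  Read 'c': push. Stack: bdedcec
  Read 'b': push. Stack: bdedcecb
Final stack: "bdedcecb" (length 8)

8


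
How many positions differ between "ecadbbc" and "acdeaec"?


Comparing "ecadbbc" and "acdeaec" position by position:
  Position 0: 'e' vs 'a' => DIFFER
  Position 1: 'c' vs 'c' => same
  Position 2: 'a' vs 'd' => DIFFER
  Position 3: 'd' vs 'e' => DIFFER
  Position 4: 'b' vs 'a' => DIFFER
  Position 5: 'b' vs 'e' => DIFFER
  Position 6: 'c' vs 'c' => same
Positions that differ: 5

5


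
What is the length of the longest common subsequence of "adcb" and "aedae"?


LCS of "adcb" and "aedae"
DP table:
           a    e    d    a    e
      0    0    0    0    0    0
  a   0    1    1    1    1    1
  d   0    1    1    2    2    2
  c   0    1    1    2    2    2
  b   0    1    1    2    2    2
LCS length = dp[4][5] = 2

2


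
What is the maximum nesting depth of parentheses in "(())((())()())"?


Input: "(())((())()())"
Tracking depth:
  Position 0 '(': depth becomes 1
  Position 1 '(': depth becomes 2
  Position 2 ')': depth becomes 1
  Position 3 ')': depth becomes 0
  Position 4 '(': depth becomes 1
  Position 5 '(': depth becomes 2
  Position 6 '(': depth becomes 3
  Position 7 ')': depth becomes 2
  Position 8 ')': depth becomes 1
  Position 9 '(': depth becomes 2
  Position 10 ')': depth becomes 1
  Position 11 '(': depth becomes 2
  Position 12 ')': depth becomes 1
  Position 13 ')': depth becomes 0
Maximum depth reached: 3

3


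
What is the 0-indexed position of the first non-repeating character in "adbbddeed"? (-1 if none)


Input: adbbddeed
Character frequencies:
  'a': 1
  'b': 2
  'd': 4
  'e': 2
Scanning left to right for freq == 1:
  Position 0 ('a'): unique! => answer = 0

0


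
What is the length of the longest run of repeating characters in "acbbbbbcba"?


Input: "acbbbbbcba"
Scanning for longest run:
  Position 1 ('c'): new char, reset run to 1
  Position 2 ('b'): new char, reset run to 1
  Position 3 ('b'): continues run of 'b', length=2
  Position 4 ('b'): continues run of 'b', length=3
  Position 5 ('b'): continues run of 'b', length=4
  Position 6 ('b'): continues run of 'b', length=5
  Position 7 ('c'): new char, reset run to 1
  Position 8 ('b'): new char, reset run to 1
  Position 9 ('a'): new char, reset run to 1
Longest run: 'b' with length 5

5


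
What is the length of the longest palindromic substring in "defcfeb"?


Input: "defcfeb"
Checking substrings for palindromes:
  [1:6] "efcfe" (len 5) => palindrome
  [2:5] "fcf" (len 3) => palindrome
Longest palindromic substring: "efcfe" with length 5

5


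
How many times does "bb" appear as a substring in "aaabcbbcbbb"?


Searching for "bb" in "aaabcbbcbbb"
Scanning each position:
  Position 0: "aa" => no
  Position 1: "aa" => no
  Position 2: "ab" => no
  Position 3: "bc" => no
  Position 4: "cb" => no
  Position 5: "bb" => MATCH
  Position 6: "bc" => no
  Position 7: "cb" => no
  Position 8: "bb" => MATCH
  Position 9: "bb" => MATCH
Total occurrences: 3

3


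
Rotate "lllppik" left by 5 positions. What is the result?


Input: "lllppik", rotate left by 5
First 5 characters: "lllpp"
Remaining characters: "ik"
Concatenate remaining + first: "ik" + "lllpp" = "iklllpp"

iklllpp


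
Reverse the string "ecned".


Input: ecned
Reading characters right to left:
  Position 4: 'd'
  Position 3: 'e'
  Position 2: 'n'
  Position 1: 'c'
  Position 0: 'e'
Reversed: dence

dence


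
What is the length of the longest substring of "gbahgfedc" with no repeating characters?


Input: "gbahgfedc"
Sliding window (track last position of each char):
  Position 0 ('g'): window [0,0] length 1 -- new best
  Position 1 ('b'): window [0,1] length 2 -- new best
  Position 2 ('a'): window [0,2] length 3 -- new best
  Position 3 ('h'): window [0,3] length 4 -- new best
  Position 4 ('g'): repeat (last at 0), move window start to 1
  Position 4 ('g'): window [1,4] length 4
  Position 5 ('f'): window [1,5] length 5 -- new best
  Position 6 ('e'): window [1,6] length 6 -- new best
  Position 7 ('d'): window [1,7] length 7 -- new best
  Position 8 ('c'): window [1,8] length 8 -- new best
Longest substring with no repeats: "bahgfedc" with length 8

8
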